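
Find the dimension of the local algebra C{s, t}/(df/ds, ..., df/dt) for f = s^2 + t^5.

The Hessian of f at 0 has rank 1. Corank 1: A-series; mu = 4 gives A_4.

4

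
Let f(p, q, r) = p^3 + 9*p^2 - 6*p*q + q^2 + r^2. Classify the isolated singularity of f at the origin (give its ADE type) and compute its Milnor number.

Type A_2, Milnor number mu = 2.

The Hessian of f at 0 is [[18, -6, 0], [-6, 2, 0], [0, 0, 2]] with rank 2, so corank 1. A Groebner basis of the Jacobian ideal J(f) in C{p,q,r} is {q^2, p - q/3, r}; counting standard monomials gives mu = 2. Corank 1: A-series; mu = 2 gives A_2.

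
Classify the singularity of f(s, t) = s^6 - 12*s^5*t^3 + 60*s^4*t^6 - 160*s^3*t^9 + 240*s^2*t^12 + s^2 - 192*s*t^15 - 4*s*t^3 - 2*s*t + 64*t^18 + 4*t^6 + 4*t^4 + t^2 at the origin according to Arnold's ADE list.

A_{5}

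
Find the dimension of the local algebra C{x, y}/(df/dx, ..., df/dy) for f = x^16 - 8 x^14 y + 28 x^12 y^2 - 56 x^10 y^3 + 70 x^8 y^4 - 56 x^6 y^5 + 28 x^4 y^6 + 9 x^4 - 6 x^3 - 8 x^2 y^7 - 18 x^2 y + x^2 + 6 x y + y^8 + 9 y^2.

The Hessian of f at 0 has rank 1. Corank 1: A-series; mu = 7 gives A_7.

7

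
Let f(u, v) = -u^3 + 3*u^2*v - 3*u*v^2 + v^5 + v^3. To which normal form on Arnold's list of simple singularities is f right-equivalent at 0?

E8

The Hessian of f at 0 is [[0, 0], [0, 0]] with rank 0, so corank 2. A Groebner basis of the Jacobian ideal J(f) in C{u,v} is {v^4, u^2 - 2*u*v + v^2}; counting standard monomials gives mu = 8. Corank 2; j^3 = -(u - v)^3 is a perfect cube, so E-series; the 5-jet and mu = 8 give E_8.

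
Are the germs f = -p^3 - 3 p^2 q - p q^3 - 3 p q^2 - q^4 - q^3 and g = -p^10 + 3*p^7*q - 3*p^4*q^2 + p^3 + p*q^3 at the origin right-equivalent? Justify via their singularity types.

The Hessian of f at 0 has rank 0. Corank 2; j^3 = -(p + q)^3 is a perfect cube, so E-series; the 4-jet and mu = 7 give E_7. The Hessian of g at 0 has rank 0. Corank 2; j^3 = p^3 is a perfect cube, so E-series; the 4-jet and mu = 7 give E_7. Both have type E_7, hence right-equivalent.

Yes.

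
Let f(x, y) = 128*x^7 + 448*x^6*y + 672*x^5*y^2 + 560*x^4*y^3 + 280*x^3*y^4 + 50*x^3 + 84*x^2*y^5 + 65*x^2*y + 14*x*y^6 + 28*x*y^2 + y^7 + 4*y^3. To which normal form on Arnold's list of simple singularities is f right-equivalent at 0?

D_{8}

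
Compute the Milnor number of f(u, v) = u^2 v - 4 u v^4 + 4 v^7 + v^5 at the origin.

6

The Hessian of f at 0 is [[0, 0], [0, 0]] with rank 0, so corank 2. A Groebner basis of the Jacobian ideal J(f) in C{u,v} is {-u*v/2 + v^4, u*v^2, u^2 + 5*u*v/2}; counting standard monomials gives mu = 6. Corank 2; j^3 = u^2*v has shape L^2 M (L != M), so D-series; mu = 6 gives D_6.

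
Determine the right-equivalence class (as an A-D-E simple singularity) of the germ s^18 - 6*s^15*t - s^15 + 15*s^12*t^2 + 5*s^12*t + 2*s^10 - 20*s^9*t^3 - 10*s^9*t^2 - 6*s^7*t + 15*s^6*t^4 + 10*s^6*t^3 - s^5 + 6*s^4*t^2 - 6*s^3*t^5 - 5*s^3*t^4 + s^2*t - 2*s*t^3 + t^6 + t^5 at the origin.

D7

The Hessian of f at 0 has rank 0. Corank 2; j^3 = s^2*t has shape L^2 M (L != M), so D-series; mu = 7 gives D_7.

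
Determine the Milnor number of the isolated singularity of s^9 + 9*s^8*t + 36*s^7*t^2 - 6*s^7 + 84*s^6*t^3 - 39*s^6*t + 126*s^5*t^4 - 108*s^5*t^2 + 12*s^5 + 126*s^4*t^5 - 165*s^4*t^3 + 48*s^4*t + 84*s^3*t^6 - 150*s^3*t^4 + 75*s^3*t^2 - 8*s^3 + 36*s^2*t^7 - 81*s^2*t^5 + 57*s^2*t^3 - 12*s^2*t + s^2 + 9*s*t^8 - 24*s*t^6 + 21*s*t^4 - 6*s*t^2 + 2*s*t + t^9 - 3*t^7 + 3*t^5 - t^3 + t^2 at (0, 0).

2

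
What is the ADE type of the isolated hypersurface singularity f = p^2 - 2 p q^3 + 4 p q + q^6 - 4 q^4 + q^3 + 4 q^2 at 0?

A2

The Hessian of f at 0 is [[2, 4], [4, 8]] with rank 1, so corank 1. A Groebner basis of the Jacobian ideal J(f) in C{p,q} is {q^2, p + 2*q}; counting standard monomials gives mu = 2. Corank 1: A-series; mu = 2 gives A_2.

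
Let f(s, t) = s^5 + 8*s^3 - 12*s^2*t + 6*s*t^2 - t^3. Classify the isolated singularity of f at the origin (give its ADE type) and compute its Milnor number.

The Hessian of f at 0 has rank 0. Corank 2; j^3 = (2*s - t)^3 is a perfect cube, so E-series; the 5-jet and mu = 8 give E_8.

Type E_{8}, Milnor number mu = 8.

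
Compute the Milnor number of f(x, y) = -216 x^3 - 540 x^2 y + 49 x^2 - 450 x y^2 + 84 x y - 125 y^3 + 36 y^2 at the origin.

2

The Hessian of f at 0 has rank 1. Corank 1: A-series; mu = 2 gives A_2.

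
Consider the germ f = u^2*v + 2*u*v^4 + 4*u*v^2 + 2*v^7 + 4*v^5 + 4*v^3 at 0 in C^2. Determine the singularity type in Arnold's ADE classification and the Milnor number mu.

The Hessian of f at 0 is [[0, 0], [0, 0]] with rank 0, so corank 2. A Groebner basis of the Jacobian ideal J(f) in C{u,v} is {-u^2/6 + u*v^3 - 8*u*v/3 - 14*v^2/3, u*v + v^4 + 2*v^2, u^3 - 12*u*v^2 - 16*v^3, u^2*v + 4*u*v^2 + 4*v^3}; counting standard monomials gives mu = 8. Corank 2; j^3 = v*(u + 2*v)^2 has shape L^2 M (L != M), so D-series; mu = 8 gives D_8.

Type D_8, Milnor number mu = 8.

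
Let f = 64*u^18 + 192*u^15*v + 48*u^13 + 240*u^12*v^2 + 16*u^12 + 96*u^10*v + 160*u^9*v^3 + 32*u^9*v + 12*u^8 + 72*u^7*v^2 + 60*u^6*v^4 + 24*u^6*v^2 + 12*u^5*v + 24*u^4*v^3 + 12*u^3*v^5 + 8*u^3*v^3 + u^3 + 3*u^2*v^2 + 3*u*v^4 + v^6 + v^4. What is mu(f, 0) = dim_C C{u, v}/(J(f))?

The Hessian of f at 0 is [[0, 0], [0, 0]] with rank 0, so corank 2. A Groebner basis of the Jacobian ideal J(f) in C{u,v} is {u^3, u^2*v, u^2/2 + u*v^2, v^3}; counting standard monomials gives mu = 6. Corank 2; j^3 = u^3 is a perfect cube, so E-series; the 4-jet and mu = 6 give E_6.

6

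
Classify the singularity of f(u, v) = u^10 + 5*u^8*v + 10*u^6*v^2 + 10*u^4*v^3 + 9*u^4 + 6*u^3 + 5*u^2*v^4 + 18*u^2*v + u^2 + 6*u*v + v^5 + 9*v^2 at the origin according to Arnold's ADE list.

A_{4}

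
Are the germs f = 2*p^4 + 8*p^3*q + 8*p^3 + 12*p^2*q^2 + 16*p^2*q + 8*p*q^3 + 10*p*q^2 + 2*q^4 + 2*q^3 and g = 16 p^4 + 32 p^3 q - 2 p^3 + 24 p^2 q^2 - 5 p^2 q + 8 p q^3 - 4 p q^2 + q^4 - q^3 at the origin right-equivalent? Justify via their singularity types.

Yes.

The Hessian of f at 0 has rank 0. Corank 2; j^3 = 2*(p + q)*(2*p + q)^2 has shape L^2 M (L != M), so D-series; mu = 5 gives D_5. The Hessian of g at 0 has rank 0. Corank 2; j^3 = -(p + q)^2*(2*p + q) has shape L^2 M (L != M), so D-series; mu = 5 gives D_5. Both have type D_5, hence right-equivalent.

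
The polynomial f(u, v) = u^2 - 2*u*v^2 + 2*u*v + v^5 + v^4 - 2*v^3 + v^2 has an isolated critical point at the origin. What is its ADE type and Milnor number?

The Hessian of f at 0 is [[2, 2], [2, 2]] with rank 1, so corank 1. A Groebner basis of the Jacobian ideal J(f) in C{u,v} is {u^2 + 2*u*v + u + v, -u + v^2 - v}; counting standard monomials gives mu = 4. Corank 1: A-series; mu = 4 gives A_4.

Type A4, Milnor number mu = 4.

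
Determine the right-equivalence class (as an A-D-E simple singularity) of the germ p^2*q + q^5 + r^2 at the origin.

D_{6}

The Hessian of f at 0 is [[0, 0, 0], [0, 0, 0], [0, 0, 2]] with rank 1, so corank 2. A Groebner basis of the Jacobian ideal J(f) in C{p,q,r} is {p^2/5 + q^4, p^3, p*q, r}; counting standard monomials gives mu = 6. Corank 2; j^3 = p^2*q has shape L^2 M (L != M), so D-series; mu = 6 gives D_6.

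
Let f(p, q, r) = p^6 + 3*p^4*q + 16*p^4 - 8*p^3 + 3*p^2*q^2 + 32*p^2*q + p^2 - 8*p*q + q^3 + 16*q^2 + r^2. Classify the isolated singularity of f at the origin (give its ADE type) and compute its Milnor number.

Type A2, Milnor number mu = 2.

The Hessian of f at 0 has rank 2. Corank 1: A-series; mu = 2 gives A_2.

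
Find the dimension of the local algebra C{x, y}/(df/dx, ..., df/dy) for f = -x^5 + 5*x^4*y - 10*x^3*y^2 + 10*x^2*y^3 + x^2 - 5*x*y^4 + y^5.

4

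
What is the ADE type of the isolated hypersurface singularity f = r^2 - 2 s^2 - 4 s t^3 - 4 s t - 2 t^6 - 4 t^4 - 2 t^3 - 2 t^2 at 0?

A_{2}

The Hessian of f at 0 has rank 2. Corank 1: A-series; mu = 2 gives A_2.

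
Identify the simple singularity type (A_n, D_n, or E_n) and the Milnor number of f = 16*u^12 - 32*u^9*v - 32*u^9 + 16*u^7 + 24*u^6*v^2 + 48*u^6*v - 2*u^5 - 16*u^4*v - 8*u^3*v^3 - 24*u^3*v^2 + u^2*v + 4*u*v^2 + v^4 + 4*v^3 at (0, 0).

The Hessian of f at 0 has rank 0. Corank 2; j^3 = v*(u + 2*v)^2 has shape L^2 M (L != M), so D-series; mu = 5 gives D_5.

Type D5, Milnor number mu = 5.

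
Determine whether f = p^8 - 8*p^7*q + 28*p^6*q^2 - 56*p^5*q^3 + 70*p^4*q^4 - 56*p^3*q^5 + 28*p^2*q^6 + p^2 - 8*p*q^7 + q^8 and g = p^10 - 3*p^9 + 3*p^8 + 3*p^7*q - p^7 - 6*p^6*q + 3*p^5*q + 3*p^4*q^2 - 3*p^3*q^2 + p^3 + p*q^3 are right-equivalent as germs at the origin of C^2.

No.

The Hessian of f at 0 has rank 1. Corank 1: A-series; mu = 7 gives A_7. The Hessian of g at 0 has rank 0. Corank 2; j^3 = p^3 is a perfect cube, so E-series; the 4-jet and mu = 7 give E_7. f is A_7 but g is E_7, hence not right-equivalent.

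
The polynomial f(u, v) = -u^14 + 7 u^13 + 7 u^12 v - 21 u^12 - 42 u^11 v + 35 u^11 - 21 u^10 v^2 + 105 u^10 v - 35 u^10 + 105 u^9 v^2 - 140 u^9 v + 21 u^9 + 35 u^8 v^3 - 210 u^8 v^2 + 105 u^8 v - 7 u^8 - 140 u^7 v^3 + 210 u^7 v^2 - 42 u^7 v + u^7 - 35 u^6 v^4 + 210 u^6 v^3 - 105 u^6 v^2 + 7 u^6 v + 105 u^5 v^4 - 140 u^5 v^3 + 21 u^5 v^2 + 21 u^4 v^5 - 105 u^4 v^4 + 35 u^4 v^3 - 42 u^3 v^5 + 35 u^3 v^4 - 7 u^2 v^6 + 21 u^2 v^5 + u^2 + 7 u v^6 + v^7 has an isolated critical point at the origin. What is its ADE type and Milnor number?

Type A_{6}, Milnor number mu = 6.

The Hessian of f at 0 is [[2, 0], [0, 0]] with rank 1, so corank 1. A Groebner basis of the Jacobian ideal J(f) in C{u,v} is {v^6, u}; counting standard monomials gives mu = 6. Corank 1: A-series; mu = 6 gives A_6.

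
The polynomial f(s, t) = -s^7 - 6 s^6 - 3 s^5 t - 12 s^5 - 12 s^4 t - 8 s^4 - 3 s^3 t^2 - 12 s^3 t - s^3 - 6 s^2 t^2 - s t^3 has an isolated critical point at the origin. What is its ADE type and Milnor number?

Type E_7, Milnor number mu = 7.

The Hessian of f at 0 has rank 0. Corank 2; j^3 = -s^3 is a perfect cube, so E-series; the 4-jet and mu = 7 give E_7.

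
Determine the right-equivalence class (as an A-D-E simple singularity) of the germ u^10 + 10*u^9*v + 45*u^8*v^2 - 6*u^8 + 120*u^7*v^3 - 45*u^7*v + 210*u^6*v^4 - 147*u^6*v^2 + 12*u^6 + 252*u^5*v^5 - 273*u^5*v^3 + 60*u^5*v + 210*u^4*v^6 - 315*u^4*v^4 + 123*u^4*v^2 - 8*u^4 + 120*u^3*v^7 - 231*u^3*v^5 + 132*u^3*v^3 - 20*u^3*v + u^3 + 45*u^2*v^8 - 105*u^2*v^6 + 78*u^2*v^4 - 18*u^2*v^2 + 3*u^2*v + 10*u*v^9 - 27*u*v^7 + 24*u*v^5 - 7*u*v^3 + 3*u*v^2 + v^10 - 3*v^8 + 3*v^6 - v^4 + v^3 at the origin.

The Hessian of f at 0 has rank 0. Corank 2; j^3 = (u + v)^3 is a perfect cube, so E-series; the 4-jet and mu = 7 give E_7.

E7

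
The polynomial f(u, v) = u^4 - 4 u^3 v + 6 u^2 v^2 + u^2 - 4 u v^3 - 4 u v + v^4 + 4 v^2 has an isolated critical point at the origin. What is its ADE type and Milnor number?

Type A_{3}, Milnor number mu = 3.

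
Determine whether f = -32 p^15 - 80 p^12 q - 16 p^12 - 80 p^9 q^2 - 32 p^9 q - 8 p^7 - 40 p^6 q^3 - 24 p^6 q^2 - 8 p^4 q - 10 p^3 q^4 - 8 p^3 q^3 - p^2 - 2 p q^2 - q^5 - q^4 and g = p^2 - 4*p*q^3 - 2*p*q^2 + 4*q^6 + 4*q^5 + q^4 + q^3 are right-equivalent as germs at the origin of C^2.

The Hessian of f at 0 has rank 1. Corank 1: A-series; mu = 4 gives A_4. The Hessian of g at 0 has rank 1. Corank 1: A-series; mu = 2 gives A_2. f is A_4 but g is A_2, hence not right-equivalent.

No.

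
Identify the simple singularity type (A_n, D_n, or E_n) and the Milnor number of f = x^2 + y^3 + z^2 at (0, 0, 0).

Type A_2, Milnor number mu = 2.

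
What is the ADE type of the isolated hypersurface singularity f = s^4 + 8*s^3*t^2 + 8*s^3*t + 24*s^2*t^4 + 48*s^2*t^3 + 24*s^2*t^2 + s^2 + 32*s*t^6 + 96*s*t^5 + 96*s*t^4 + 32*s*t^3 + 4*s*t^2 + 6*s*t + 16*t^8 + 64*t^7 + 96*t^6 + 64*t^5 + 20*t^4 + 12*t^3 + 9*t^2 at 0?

A3

The Hessian of f at 0 is [[2, 6], [6, 18]] with rank 1, so corank 1. A Groebner basis of the Jacobian ideal J(f) in C{s,t} is {s^2 + 9*s/2 + 27*t/2, s*t - 3*s/2 - 9*t/2, s/2 + t^2 + 3*t/2}; counting standard monomials gives mu = 3. Corank 1: A-series; mu = 3 gives A_3.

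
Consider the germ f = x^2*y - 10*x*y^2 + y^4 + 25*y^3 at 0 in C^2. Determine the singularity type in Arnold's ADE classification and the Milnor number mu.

Type D5, Milnor number mu = 5.

The Hessian of f at 0 is [[0, 0], [0, 0]] with rank 0, so corank 2. A Groebner basis of the Jacobian ideal J(f) in C{x,y} is {x^3 + 125*x^2/4 - 3125*y^2/4, x^2/4 + y^3 - 25*y^2/4, x*y - 5*y^2}; counting standard monomials gives mu = 5. Corank 2; j^3 = y*(x - 5*y)^2 has shape L^2 M (L != M), so D-series; mu = 5 gives D_5.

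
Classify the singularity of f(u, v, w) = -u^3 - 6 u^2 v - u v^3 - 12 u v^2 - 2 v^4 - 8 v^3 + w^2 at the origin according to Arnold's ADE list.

E7

The Hessian of f at 0 has rank 1. Corank 2; j^3 = -(u + 2*v)^3 is a perfect cube, so E-series; the 4-jet and mu = 7 give E_7.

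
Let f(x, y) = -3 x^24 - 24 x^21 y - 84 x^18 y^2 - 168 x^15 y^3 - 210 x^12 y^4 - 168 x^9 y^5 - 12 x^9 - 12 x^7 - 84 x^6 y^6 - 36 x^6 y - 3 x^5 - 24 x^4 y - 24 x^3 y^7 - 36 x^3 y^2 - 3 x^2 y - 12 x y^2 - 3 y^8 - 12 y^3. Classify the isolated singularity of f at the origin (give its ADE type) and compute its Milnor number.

The Hessian of f at 0 has rank 0. Corank 2; j^3 = -3*y*(x + 2*y)^2 has shape L^2 M (L != M), so D-series; mu = 9 gives D_9.

Type D_{9}, Milnor number mu = 9.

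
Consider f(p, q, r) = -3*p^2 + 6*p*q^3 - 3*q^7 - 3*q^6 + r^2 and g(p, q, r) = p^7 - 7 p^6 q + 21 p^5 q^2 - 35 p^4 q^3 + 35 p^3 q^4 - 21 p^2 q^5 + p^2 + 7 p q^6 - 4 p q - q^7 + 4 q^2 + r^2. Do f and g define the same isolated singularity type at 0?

Yes.

The Hessian of f at 0 is [[-6, 0, 0], [0, 0, 0], [0, 0, 2]] with rank 2, so corank 1. A Groebner basis of the Jacobian ideal J(f) in C{p,q,r} is {-p + q^3, p^2, r}; counting standard monomials gives mu = 6. Corank 1: A-series; mu = 6 gives A_6. The Hessian of g at 0 is [[2, -4, 0], [-4, 8, 0], [0, 0, 2]] with rank 2, so corank 1. A Groebner basis of the Jacobian ideal J(g) in C{p,q,r} is {q^6, p - 2*q, r}; counting standard monomials gives mu = 6. Corank 1: A-series; mu = 6 gives A_6. Both have type A_6, hence right-equivalent.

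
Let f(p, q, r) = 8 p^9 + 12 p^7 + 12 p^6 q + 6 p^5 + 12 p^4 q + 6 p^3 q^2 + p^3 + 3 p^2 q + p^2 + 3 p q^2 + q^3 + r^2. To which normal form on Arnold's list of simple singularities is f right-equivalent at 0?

A2

The Hessian of f at 0 has rank 2. Corank 1: A-series; mu = 2 gives A_2.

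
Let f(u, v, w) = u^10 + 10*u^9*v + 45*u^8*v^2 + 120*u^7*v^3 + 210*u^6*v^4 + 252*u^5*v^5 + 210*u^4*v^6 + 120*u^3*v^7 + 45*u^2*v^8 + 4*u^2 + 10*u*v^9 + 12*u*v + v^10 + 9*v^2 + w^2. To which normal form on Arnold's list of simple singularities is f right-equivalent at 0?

The Hessian of f at 0 has rank 2. Corank 1: A-series; mu = 9 gives A_9.

A9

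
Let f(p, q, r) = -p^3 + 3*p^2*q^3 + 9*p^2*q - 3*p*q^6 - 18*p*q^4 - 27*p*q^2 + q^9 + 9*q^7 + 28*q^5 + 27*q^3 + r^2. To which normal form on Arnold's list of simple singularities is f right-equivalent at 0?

The Hessian of f at 0 is [[0, 0, 0], [0, 0, 0], [0, 0, 2]] with rank 1, so corank 2. A Groebner basis of the Jacobian ideal J(f) in C{p,q,r} is {-p^2/2 + p*q^3 + 3*p*q - 9*q^2/2, q^4, p^3 - 27*p*q^2 + 54*q^3, p^2*q - 6*p*q^2 + 9*q^3, r}; counting standard monomials gives mu = 8. Corank 2; j^3 = -(p - 3*q)^3 is a perfect cube, so E-series; the 5-jet and mu = 8 give E_8.

E_8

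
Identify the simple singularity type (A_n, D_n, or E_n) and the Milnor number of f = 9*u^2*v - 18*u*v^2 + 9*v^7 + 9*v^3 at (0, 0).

Type D_8, Milnor number mu = 8.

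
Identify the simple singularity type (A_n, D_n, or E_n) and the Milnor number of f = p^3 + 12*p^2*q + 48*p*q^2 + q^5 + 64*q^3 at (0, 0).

Type E_8, Milnor number mu = 8.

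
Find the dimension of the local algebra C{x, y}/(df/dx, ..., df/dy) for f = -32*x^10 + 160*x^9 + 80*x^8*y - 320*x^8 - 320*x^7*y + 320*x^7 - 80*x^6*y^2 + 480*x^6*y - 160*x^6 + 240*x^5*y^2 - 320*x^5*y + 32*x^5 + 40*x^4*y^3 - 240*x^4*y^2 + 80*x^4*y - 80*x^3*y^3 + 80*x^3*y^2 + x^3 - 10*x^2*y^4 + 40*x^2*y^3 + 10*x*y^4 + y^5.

8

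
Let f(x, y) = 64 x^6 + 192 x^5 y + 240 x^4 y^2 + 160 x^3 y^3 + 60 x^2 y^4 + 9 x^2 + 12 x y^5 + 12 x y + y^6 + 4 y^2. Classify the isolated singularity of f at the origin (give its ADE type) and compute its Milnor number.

The Hessian of f at 0 is [[18, 12], [12, 8]] with rank 1, so corank 1. A Groebner basis of the Jacobian ideal J(f) in C{x,y} is {y^5, x + 2*y/3}; counting standard monomials gives mu = 5. Corank 1: A-series; mu = 5 gives A_5.

Type A_5, Milnor number mu = 5.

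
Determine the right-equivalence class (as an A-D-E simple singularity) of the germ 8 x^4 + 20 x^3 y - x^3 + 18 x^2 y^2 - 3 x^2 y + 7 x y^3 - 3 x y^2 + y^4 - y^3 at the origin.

The Hessian of f at 0 is [[0, 0], [0, 0]] with rank 0, so corank 2. A Groebner basis of the Jacobian ideal J(f) in C{x,y} is {3*x^2/4 + 3*x*y/2 + y^4 + y^3/4 + 3*y^2/4, x^3 - 9*x^2/4 - 9*x*y/2 + y^3/4 - 9*y^2/4, x^2*y + 7*x^2/4 + 7*x*y/2 - 5*y^3/12 + 7*y^2/4, -x^2 + x*y^2 - 2*x*y + 2*y^3/3 - y^2}; counting standard monomials gives mu = 7. Corank 2; j^3 = -(x + y)^3 is a perfect cube, so E-series; the 4-jet and mu = 7 give E_7.

E7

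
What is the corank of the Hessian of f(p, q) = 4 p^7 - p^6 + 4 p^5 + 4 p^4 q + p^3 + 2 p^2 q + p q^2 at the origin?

2

Hessian at 0 has rank 0.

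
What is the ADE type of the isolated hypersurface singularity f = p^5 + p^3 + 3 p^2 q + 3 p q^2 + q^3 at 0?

The Hessian of f at 0 is [[0, 0], [0, 0]] with rank 0, so corank 2. A Groebner basis of the Jacobian ideal J(f) in C{p,q} is {q^5, p*q^3 + 3*q^4/4, p^2 + 2*p*q + q^2}; counting standard monomials gives mu = 8. Corank 2; j^3 = (p + q)^3 is a perfect cube, so E-series; the 5-jet and mu = 8 give E_8.

E_8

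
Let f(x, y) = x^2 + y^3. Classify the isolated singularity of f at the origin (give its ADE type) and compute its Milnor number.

The Hessian of f at 0 is [[2, 0], [0, 0]] with rank 1, so corank 1. A Groebner basis of the Jacobian ideal J(f) in C{x,y} is {y^2, x}; counting standard monomials gives mu = 2. Corank 1: A-series; mu = 2 gives A_2.

Type A_2, Milnor number mu = 2.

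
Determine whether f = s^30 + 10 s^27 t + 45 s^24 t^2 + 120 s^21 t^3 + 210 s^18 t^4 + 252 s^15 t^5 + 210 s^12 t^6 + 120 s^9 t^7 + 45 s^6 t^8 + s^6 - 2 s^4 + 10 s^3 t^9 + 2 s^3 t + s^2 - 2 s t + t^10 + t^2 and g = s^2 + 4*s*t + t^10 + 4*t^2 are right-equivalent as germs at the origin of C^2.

Yes.

The Hessian of f at 0 has rank 1. Corank 1: A-series; mu = 9 gives A_9. The Hessian of g at 0 has rank 1. Corank 1: A-series; mu = 9 gives A_9. Both have type A_9, hence right-equivalent.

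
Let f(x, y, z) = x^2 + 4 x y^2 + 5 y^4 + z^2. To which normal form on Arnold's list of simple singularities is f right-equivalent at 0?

A_3

The Hessian of f at 0 has rank 2. Corank 1: A-series; mu = 3 gives A_3.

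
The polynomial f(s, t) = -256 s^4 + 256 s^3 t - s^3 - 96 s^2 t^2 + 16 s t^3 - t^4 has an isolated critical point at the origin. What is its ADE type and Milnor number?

Type E_{6}, Milnor number mu = 6.

The Hessian of f at 0 has rank 0. Corank 2; j^3 = -s^3 is a perfect cube, so E-series; the 4-jet and mu = 6 give E_6.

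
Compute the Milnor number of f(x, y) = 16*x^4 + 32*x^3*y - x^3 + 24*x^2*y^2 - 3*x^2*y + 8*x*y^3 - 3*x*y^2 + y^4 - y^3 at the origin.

The Hessian of f at 0 has rank 0. Corank 2; j^3 = -(x + y)^3 is a perfect cube, so E-series; the 4-jet and mu = 6 give E_6.

6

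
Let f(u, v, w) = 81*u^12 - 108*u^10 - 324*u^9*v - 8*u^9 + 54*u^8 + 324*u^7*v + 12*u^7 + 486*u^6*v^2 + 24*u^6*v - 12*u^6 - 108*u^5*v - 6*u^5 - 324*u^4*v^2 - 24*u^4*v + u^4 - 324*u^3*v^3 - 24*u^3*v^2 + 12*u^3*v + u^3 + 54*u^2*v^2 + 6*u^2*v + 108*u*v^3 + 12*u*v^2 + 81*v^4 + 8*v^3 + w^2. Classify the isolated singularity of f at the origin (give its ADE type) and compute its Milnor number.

The Hessian of f at 0 has rank 1. Corank 2; j^3 = (u + 2*v)^3 is a perfect cube, so E-series; the 4-jet and mu = 6 give E_6.

Type E_6, Milnor number mu = 6.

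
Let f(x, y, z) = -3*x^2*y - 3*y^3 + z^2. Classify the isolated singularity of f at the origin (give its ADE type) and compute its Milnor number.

Type D4, Milnor number mu = 4.

The Hessian of f at 0 has rank 1. Corank 2; j^3 = -3*y*(x^2 + y^2) splits into three distinct lines over C (the quadratic factor has nonzero discriminant), so D_4.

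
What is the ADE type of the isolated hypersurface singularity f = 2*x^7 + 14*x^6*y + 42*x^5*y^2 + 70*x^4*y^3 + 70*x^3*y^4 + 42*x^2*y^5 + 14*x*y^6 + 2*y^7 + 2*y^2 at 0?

A_6

The Hessian of f at 0 has rank 1. Corank 1: A-series; mu = 6 gives A_6.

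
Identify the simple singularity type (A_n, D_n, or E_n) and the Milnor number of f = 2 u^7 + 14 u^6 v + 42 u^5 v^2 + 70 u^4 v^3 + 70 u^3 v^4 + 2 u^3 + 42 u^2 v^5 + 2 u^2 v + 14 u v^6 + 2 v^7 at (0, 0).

Type D8, Milnor number mu = 8.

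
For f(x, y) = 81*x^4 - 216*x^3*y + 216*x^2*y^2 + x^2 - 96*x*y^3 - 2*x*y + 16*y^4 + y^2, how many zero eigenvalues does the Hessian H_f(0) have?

1

The Hessian at 0 is [[2, -2], [-2, 2]] of rank 1; hence corank 1.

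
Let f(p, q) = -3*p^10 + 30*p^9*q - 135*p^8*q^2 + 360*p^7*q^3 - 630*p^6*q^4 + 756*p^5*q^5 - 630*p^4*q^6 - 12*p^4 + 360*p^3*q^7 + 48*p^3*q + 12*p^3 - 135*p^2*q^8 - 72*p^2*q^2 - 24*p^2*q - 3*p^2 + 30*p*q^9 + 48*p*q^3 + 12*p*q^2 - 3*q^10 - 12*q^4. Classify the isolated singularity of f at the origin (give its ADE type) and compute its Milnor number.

The Hessian of f at 0 has rank 1. Corank 1: A-series; mu = 9 gives A_9.

Type A_{9}, Milnor number mu = 9.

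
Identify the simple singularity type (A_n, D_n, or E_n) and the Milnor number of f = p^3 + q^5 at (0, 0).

Type E_8, Milnor number mu = 8.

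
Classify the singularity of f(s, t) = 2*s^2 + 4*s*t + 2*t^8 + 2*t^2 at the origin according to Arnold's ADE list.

A_7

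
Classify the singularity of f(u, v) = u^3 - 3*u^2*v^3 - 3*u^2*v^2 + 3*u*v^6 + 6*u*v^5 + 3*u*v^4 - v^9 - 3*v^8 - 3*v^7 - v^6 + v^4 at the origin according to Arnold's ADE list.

E_{6}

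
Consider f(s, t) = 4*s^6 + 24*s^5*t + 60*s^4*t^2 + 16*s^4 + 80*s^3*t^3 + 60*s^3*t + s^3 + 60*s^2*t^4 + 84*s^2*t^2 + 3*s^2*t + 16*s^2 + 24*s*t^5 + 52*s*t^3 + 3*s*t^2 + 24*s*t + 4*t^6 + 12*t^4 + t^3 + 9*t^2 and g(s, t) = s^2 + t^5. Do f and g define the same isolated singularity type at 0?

No.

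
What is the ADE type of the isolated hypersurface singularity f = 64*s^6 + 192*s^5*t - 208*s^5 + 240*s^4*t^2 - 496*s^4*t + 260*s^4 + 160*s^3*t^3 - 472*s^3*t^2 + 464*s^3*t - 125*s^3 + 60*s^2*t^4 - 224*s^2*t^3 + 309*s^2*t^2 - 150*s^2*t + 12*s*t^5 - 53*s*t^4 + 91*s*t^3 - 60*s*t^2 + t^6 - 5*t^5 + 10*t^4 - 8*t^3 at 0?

E7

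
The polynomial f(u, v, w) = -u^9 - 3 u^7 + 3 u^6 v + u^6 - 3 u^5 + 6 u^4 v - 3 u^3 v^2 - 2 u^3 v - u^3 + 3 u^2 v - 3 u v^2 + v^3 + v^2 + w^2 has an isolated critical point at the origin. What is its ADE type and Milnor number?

The Hessian of f at 0 has rank 2. Corank 1: A-series; mu = 2 gives A_2.

Type A_2, Milnor number mu = 2.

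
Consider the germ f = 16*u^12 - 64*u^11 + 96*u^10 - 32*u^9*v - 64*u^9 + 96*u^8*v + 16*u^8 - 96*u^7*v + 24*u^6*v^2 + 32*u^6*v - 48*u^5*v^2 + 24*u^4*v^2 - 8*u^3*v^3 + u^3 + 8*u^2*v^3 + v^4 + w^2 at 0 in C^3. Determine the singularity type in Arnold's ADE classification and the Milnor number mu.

Type E_{6}, Milnor number mu = 6.

The Hessian of f at 0 has rank 1. Corank 2; j^3 = u^3 is a perfect cube, so E-series; the 4-jet and mu = 6 give E_6.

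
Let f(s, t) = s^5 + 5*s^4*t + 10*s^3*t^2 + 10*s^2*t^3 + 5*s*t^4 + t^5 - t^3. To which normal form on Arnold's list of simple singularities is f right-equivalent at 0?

E8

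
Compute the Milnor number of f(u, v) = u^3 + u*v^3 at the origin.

The Hessian of f at 0 has rank 0. Corank 2; j^3 = u^3 is a perfect cube, so E-series; the 4-jet and mu = 7 give E_7.

7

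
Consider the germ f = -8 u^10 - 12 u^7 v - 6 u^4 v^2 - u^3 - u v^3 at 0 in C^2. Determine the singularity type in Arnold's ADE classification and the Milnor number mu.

Type E7, Milnor number mu = 7.

The Hessian of f at 0 has rank 0. Corank 2; j^3 = -u^3 is a perfect cube, so E-series; the 4-jet and mu = 7 give E_7.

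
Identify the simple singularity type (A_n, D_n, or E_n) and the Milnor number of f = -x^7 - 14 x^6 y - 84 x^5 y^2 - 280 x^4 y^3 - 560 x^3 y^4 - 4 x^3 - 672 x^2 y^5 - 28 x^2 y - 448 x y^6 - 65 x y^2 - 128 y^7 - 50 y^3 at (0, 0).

Type D8, Milnor number mu = 8.

The Hessian of f at 0 is [[0, 0], [0, 0]] with rank 0, so corank 2. A Groebner basis of the Jacobian ideal J(f) in C{x,y} is {128*x*y/7 + y^6 + 320*y^2/7, x*y^2 + 5*y^3/2, x^2 + 9*x*y/2 + 5*y^2}; counting standard monomials gives mu = 8. Corank 2; j^3 = -(x + 2*y)*(2*x + 5*y)^2 has shape L^2 M (L != M), so D-series; mu = 8 gives D_8.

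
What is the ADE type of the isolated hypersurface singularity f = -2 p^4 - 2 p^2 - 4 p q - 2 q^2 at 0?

The Hessian of f at 0 is [[-4, -4], [-4, -4]] with rank 1, so corank 1. A Groebner basis of the Jacobian ideal J(f) in C{p,q} is {q^3, p + q}; counting standard monomials gives mu = 3. Corank 1: A-series; mu = 3 gives A_3.

A_{3}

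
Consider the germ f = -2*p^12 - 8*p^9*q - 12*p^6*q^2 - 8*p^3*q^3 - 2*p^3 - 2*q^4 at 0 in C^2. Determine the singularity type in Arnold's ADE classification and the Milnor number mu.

The Hessian of f at 0 has rank 0. Corank 2; j^3 = -2*p^3 is a perfect cube, so E-series; the 4-jet and mu = 6 give E_6.

Type E_{6}, Milnor number mu = 6.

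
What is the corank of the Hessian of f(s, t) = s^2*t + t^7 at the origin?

2

The Hessian at 0 is [[0, 0], [0, 0]] of rank 0; hence corank 2.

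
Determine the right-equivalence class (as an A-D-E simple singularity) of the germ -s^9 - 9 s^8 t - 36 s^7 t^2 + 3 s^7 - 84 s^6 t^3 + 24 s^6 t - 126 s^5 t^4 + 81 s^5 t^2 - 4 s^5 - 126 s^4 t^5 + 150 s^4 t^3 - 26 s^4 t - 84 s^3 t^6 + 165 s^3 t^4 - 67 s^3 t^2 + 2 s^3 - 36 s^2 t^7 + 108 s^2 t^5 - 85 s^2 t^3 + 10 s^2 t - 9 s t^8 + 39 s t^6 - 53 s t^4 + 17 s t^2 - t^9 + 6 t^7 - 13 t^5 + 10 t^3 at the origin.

D4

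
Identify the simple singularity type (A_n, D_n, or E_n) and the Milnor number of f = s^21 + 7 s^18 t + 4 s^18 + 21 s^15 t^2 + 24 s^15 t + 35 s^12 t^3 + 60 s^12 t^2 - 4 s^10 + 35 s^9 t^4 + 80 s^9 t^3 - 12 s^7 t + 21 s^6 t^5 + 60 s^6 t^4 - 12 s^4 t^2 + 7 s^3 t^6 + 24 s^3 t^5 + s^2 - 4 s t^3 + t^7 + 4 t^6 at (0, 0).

Type A_{6}, Milnor number mu = 6.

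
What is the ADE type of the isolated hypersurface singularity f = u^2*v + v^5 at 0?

D6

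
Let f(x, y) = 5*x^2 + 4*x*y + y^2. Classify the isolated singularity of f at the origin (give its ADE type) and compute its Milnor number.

Type A1, Milnor number mu = 1.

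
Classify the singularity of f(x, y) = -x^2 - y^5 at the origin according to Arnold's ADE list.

A_{4}

The Hessian of f at 0 is [[-2, 0], [0, 0]] with rank 1, so corank 1. A Groebner basis of the Jacobian ideal J(f) in C{x,y} is {y^4, x}; counting standard monomials gives mu = 4. Corank 1: A-series; mu = 4 gives A_4.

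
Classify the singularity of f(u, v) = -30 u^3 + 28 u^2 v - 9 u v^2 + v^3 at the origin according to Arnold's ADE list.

The Hessian of f at 0 is [[0, 0], [0, 0]] with rank 0, so corank 2. A Groebner basis of the Jacobian ideal J(f) in C{u,v} is {v^3, u^2 - 3*v^2/26, u*v - 9*v^2/26}; counting standard monomials gives mu = 4. Corank 2; j^3 = -(3*u - v)*(10*u^2 - 6*u*v + v^2) splits into three distinct lines over C (the quadratic factor has nonzero discriminant), so D_4.

D_4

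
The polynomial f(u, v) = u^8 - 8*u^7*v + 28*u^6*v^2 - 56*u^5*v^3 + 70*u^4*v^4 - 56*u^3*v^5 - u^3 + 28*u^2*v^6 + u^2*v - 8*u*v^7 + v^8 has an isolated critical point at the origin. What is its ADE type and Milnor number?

Type D_9, Milnor number mu = 9.

The Hessian of f at 0 is [[0, 0], [0, 0]] with rank 0, so corank 2. A Groebner basis of the Jacobian ideal J(f) in C{u,v} is {u*v/8 + v^7, u*v^2, u^2 - u*v}; counting standard monomials gives mu = 9. Corank 2; j^3 = -u^2*(u - v) has shape L^2 M (L != M), so D-series; mu = 9 gives D_9.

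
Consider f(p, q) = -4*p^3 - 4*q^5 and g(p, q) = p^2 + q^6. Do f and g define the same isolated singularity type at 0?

The Hessian of f at 0 has rank 0. Corank 2; j^3 = -4*p^3 is a perfect cube, so E-series; the 5-jet and mu = 8 give E_8. The Hessian of g at 0 has rank 1. Corank 1: A-series; mu = 5 gives A_5. f is E_8 but g is A_5, hence not right-equivalent.

No.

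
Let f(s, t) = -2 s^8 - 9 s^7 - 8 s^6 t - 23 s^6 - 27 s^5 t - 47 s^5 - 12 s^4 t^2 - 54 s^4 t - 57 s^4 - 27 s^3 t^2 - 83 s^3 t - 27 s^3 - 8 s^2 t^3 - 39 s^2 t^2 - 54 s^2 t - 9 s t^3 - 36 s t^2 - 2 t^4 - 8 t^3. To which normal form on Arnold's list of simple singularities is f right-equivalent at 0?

The Hessian of f at 0 has rank 0. Corank 2; j^3 = -(3*s + 2*t)^3 is a perfect cube, so E-series; the 4-jet and mu = 7 give E_7.

E_7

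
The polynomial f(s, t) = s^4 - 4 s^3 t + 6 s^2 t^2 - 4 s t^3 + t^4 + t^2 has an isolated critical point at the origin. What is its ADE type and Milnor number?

Type A_3, Milnor number mu = 3.

The Hessian of f at 0 is [[0, 0], [0, 2]] with rank 1, so corank 1. A Groebner basis of the Jacobian ideal J(f) in C{s,t} is {s^3, t}; counting standard monomials gives mu = 3. Corank 1: A-series; mu = 3 gives A_3.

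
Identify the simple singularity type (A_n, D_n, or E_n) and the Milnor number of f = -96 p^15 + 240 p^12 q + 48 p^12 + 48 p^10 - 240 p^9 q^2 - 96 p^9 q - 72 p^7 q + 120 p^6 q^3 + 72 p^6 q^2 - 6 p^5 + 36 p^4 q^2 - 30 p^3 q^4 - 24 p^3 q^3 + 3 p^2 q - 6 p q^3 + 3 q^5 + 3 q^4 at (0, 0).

The Hessian of f at 0 is [[0, 0], [0, 0]] with rank 0, so corank 2. A Groebner basis of the Jacobian ideal J(f) in C{p,q} is {p*q^2, -p*q + q^3, p^2 + 4*p*q}; counting standard monomials gives mu = 5. Corank 2; j^3 = 3*p^2*q has shape L^2 M (L != M), so D-series; mu = 5 gives D_5.

Type D_{5}, Milnor number mu = 5.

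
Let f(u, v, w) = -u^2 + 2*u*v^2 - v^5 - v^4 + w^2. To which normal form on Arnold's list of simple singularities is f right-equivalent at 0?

The Hessian of f at 0 has rank 2. Corank 1: A-series; mu = 4 gives A_4.

A4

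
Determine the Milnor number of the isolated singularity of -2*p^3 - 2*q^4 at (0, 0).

The Hessian of f at 0 is [[0, 0], [0, 0]] with rank 0, so corank 2. A Groebner basis of the Jacobian ideal J(f) in C{p,q} is {q^3, p^2}; counting standard monomials gives mu = 6. Corank 2; j^3 = -2*p^3 is a perfect cube, so E-series; the 4-jet and mu = 6 give E_6.

6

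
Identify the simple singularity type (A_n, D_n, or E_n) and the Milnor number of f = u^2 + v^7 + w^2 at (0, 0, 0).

The Hessian of f at 0 has rank 2. Corank 1: A-series; mu = 6 gives A_6.

Type A_6, Milnor number mu = 6.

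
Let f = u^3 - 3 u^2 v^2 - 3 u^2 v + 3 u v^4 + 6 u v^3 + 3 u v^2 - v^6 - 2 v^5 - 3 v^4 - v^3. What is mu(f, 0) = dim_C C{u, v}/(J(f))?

8

The Hessian of f at 0 is [[0, 0], [0, 0]] with rank 0, so corank 2. A Groebner basis of the Jacobian ideal J(f) in C{u,v} is {v^4, u^3 - 3*u^2*v + 3*u^2/2 - 3*u*v + 2*v^3 + 3*v^2/2, -u^2/2 + u*v^2 + u*v - v^3 - v^2/2}; counting standard monomials gives mu = 8. Corank 2; j^3 = (u - v)^3 is a perfect cube, so E-series; the 5-jet and mu = 8 give E_8.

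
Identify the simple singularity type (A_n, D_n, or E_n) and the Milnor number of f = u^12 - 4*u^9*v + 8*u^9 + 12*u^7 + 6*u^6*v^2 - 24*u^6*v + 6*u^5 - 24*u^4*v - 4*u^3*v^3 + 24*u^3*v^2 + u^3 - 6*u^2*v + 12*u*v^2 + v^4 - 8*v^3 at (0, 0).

Type E6, Milnor number mu = 6.

The Hessian of f at 0 has rank 0. Corank 2; j^3 = (u - 2*v)^3 is a perfect cube, so E-series; the 4-jet and mu = 6 give E_6.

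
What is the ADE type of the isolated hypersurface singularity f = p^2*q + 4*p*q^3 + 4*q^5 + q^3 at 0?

D4

The Hessian of f at 0 has rank 0. Corank 2; j^3 = q*(p^2 + q^2) splits into three distinct lines over C (the quadratic factor has nonzero discriminant), so D_4.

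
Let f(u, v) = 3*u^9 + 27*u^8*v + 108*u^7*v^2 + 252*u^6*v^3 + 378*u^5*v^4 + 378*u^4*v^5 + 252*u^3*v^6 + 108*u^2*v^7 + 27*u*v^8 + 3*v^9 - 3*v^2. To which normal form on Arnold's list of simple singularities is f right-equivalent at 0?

A8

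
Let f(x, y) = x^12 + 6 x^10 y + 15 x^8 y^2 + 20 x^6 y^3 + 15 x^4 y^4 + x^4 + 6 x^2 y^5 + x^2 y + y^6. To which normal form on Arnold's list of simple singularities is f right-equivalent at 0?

D_7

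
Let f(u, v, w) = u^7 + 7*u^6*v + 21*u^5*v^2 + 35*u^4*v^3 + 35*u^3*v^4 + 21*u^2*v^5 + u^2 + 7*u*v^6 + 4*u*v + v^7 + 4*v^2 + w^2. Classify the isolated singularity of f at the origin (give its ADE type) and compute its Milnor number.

Type A_{6}, Milnor number mu = 6.

The Hessian of f at 0 is [[2, 4, 0], [4, 8, 0], [0, 0, 2]] with rank 2, so corank 1. A Groebner basis of the Jacobian ideal J(f) in C{u,v,w} is {v^6, u + 2*v, w}; counting standard monomials gives mu = 6. Corank 1: A-series; mu = 6 gives A_6.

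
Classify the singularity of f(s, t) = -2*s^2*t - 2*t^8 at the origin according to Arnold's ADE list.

D_{9}

The Hessian of f at 0 has rank 0. Corank 2; j^3 = -2*s^2*t has shape L^2 M (L != M), so D-series; mu = 9 gives D_9.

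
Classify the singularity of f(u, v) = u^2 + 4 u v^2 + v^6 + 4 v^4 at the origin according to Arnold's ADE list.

A5

The Hessian of f at 0 is [[2, 0], [0, 0]] with rank 1, so corank 1. A Groebner basis of the Jacobian ideal J(f) in C{u,v} is {u^3, u^2*v, u/2 + v^2}; counting standard monomials gives mu = 5. Corank 1: A-series; mu = 5 gives A_5.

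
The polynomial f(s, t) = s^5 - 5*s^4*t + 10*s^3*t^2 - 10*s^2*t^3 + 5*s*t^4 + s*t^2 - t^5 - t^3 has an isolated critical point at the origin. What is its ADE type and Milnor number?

Type D_{6}, Milnor number mu = 6.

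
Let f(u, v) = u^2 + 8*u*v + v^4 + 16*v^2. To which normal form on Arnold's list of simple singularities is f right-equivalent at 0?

A_{3}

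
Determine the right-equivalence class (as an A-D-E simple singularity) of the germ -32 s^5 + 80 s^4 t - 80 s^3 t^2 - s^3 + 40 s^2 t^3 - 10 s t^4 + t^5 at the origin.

The Hessian of f at 0 has rank 0. Corank 2; j^3 = -s^3 is a perfect cube, so E-series; the 5-jet and mu = 8 give E_8.

E_8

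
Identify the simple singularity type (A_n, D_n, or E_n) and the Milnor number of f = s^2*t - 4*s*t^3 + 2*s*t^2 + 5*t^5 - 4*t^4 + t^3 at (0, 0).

Type D_6, Milnor number mu = 6.

The Hessian of f at 0 has rank 0. Corank 2; j^3 = t*(s + t)^2 has shape L^2 M (L != M), so D-series; mu = 6 gives D_6.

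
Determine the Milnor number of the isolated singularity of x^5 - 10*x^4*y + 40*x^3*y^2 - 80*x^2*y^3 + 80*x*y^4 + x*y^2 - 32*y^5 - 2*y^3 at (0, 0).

6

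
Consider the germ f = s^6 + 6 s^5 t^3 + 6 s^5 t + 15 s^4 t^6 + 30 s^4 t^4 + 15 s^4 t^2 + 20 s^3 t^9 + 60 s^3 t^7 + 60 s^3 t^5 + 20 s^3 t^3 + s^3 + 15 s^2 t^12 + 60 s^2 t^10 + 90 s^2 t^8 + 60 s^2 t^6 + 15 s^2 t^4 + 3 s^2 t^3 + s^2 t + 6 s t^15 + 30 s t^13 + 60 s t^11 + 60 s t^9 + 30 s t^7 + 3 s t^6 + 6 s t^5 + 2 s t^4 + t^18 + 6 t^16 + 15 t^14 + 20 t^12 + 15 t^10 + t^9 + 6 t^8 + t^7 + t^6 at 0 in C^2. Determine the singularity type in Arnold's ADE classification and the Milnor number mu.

Type D_7, Milnor number mu = 7.

The Hessian of f at 0 is [[0, 0], [0, 0]] with rank 0, so corank 2. A Groebner basis of the Jacobian ideal J(f) in C{s,t} is {s^2 + s*t + t^4, s^3, s^2*t, -s^2/6 + s*t^2}; counting standard monomials gives mu = 7. Corank 2; j^3 = s^2*(s + t) has shape L^2 M (L != M), so D-series; mu = 7 gives D_7.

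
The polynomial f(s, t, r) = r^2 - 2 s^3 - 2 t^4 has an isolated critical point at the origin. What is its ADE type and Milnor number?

Type E6, Milnor number mu = 6.

The Hessian of f at 0 has rank 1. Corank 2; j^3 = -2*s^3 is a perfect cube, so E-series; the 4-jet and mu = 6 give E_6.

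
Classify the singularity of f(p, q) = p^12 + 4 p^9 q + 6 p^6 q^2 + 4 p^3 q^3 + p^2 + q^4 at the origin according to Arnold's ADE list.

A_3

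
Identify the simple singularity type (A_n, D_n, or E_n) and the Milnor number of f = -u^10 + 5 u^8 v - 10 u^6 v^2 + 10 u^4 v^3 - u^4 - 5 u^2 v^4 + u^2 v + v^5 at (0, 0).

Type D_{6}, Milnor number mu = 6.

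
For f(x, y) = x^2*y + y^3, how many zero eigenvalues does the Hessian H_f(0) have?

The Hessian at 0 is [[0, 0], [0, 0]] of rank 0; hence corank 2.

2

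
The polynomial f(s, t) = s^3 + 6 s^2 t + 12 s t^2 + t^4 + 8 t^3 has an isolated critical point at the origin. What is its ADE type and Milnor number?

Type E_6, Milnor number mu = 6.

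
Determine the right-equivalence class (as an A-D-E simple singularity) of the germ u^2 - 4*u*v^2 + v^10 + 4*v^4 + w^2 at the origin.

A_9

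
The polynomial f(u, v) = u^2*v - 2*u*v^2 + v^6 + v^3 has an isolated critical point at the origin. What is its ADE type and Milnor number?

Type D_{7}, Milnor number mu = 7.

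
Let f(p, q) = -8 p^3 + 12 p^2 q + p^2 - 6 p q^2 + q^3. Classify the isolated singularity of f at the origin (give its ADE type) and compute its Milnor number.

The Hessian of f at 0 is [[2, 0], [0, 0]] with rank 1, so corank 1. A Groebner basis of the Jacobian ideal J(f) in C{p,q} is {q^2, p}; counting standard monomials gives mu = 2. Corank 1: A-series; mu = 2 gives A_2.

Type A_{2}, Milnor number mu = 2.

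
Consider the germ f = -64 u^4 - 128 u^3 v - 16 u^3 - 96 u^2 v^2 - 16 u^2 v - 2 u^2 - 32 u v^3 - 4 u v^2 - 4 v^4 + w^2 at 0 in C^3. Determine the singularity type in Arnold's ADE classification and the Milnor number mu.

Type A3, Milnor number mu = 3.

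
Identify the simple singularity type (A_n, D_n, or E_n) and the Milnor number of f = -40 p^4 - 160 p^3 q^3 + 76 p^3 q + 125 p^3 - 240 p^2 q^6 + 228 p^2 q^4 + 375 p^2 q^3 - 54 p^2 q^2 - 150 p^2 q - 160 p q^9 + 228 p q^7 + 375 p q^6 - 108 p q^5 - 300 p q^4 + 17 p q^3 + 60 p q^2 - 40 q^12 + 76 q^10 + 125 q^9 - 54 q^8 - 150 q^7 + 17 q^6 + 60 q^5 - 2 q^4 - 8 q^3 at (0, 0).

The Hessian of f at 0 has rank 0. Corank 2; j^3 = (5*p - 2*q)^3 is a perfect cube, so E-series; the 4-jet and mu = 7 give E_7.

Type E7, Milnor number mu = 7.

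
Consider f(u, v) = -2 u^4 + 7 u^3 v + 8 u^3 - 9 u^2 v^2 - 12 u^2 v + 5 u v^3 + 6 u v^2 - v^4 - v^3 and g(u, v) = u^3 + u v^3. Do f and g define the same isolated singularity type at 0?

Yes.

The Hessian of f at 0 has rank 0. Corank 2; j^3 = (2*u - v)^3 is a perfect cube, so E-series; the 4-jet and mu = 7 give E_7. The Hessian of g at 0 has rank 0. Corank 2; j^3 = u^3 is a perfect cube, so E-series; the 4-jet and mu = 7 give E_7. Both have type E_7, hence right-equivalent.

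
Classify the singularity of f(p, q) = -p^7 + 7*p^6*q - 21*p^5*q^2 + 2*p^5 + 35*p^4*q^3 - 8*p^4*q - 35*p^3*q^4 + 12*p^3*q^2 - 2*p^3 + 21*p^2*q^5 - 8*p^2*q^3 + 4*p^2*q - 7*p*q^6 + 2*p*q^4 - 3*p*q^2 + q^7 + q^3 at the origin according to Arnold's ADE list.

D4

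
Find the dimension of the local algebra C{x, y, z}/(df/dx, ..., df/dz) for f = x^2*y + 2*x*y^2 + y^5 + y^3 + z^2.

6

The Hessian of f at 0 is [[0, 0, 0], [0, 0, 0], [0, 0, 2]] with rank 1, so corank 2. A Groebner basis of the Jacobian ideal J(f) in C{x,y,z} is {x^2/5 + y^4 - y^2/5, x^3 + y^3, x*y + y^2, z}; counting standard monomials gives mu = 6. Corank 2; j^3 = y*(x + y)^2 has shape L^2 M (L != M), so D-series; mu = 6 gives D_6.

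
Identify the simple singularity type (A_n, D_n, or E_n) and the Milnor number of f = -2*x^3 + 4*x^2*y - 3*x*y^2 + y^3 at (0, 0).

Type D4, Milnor number mu = 4.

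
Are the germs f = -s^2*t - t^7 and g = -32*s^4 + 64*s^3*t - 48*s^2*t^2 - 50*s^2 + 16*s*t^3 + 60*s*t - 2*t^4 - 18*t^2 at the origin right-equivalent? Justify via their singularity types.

No.

The Hessian of f at 0 is [[0, 0], [0, 0]] with rank 0, so corank 2. A Groebner basis of the Jacobian ideal J(f) in C{s,t} is {s^2/7 + t^6, s^3, s*t}; counting standard monomials gives mu = 8. Corank 2; j^3 = -s^2*t has shape L^2 M (L != M), so D-series; mu = 8 gives D_8. The Hessian of g at 0 is [[-100, 60], [60, -36]] with rank 1, so corank 1. A Groebner basis of the Jacobian ideal J(g) in C{s,t} is {t^3, s - 3*t/5}; counting standard monomials gives mu = 3. Corank 1: A-series; mu = 3 gives A_3. f is D_8 but g is A_3, hence not right-equivalent.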